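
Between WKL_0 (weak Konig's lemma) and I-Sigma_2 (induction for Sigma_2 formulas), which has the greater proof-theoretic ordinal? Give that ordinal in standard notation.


Proof-theoretic ordinal of WKL_0 (weak Konig's lemma): omega^omega
Proof-theoretic ordinal of I-Sigma_2 (induction for Sigma_2 formulas): omega^(omega^omega)
Comparing: omega^omega < omega^(omega^omega).
The larger ordinal is omega^(omega^omega) (from I-Sigma_2 (induction for Sigma_2 formulas)).

omega^(omega^omega)


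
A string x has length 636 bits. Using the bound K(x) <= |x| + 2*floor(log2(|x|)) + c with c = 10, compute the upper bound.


floor(log2(636)) = 9
2 * 9 = 18
K(x) <= 636 + 18 + 10 = 664

664


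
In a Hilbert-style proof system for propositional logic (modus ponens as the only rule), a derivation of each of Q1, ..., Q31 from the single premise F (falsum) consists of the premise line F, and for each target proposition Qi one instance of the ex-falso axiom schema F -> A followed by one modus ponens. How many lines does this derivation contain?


Ex falso, line by line:
- 1 premise line (F)
- 31 targets, each needing 1 axiom instance (F -> Qi) + 1 MP = 2 lines: 2 * 31 = 62
Total = 1 + 62 = 63 lines.

63


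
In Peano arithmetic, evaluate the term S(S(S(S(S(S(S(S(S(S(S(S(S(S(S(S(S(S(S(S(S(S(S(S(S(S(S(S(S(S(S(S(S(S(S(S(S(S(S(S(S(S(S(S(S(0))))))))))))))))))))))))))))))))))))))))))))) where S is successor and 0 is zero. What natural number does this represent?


Counting successors applied to 0:
45 applications of S to 0 = 45

45


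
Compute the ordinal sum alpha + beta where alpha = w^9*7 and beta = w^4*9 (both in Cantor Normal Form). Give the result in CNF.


Ordinal addition w^9*7 + w^4*9:
Leading exponent of alpha (9) > leading exponent of beta (4).
Since alpha's term has higher exponent than beta's leading term,
the sum is simply alpha followed by beta.
Result = w^9*7 + w^4*9

w^9*7 + w^4*9


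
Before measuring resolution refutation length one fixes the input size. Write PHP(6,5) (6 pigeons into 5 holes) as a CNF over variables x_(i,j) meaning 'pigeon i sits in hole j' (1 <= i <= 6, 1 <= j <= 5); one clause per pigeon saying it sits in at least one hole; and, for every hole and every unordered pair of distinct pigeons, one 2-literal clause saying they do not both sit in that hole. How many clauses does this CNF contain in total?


PHP(6,5): 6 pigeons, 5 holes, 6*5 = 30 variables.
- pigeon clauses: one per pigeon -> 6 clauses
- hole clauses: 5 holes * C(6,2) = 5 * 15 -> 75 clauses
Total clauses = 6 + 75 = 81

81


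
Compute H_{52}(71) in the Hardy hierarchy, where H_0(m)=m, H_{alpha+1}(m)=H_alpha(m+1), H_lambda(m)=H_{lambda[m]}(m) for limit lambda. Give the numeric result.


H_52(71):
For finite ordinals k, H_k(n) = n + k (each successor step adds 1).
H_52(71) = 71 + 52 = 123

123


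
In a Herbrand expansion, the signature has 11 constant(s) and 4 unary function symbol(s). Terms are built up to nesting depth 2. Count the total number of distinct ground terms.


Herbrand terms by depth:
Depth 0: 11 constants
Depth 1: 44 new terms (running total: 55)
Depth 2: 176 new terms (running total: 231)
Total distinct ground terms = 231

231


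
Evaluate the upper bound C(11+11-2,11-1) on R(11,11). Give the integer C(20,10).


R(11,11) <= C(11+11-2, 11-1) = C(20, 10)
C(20, 10) = 20! / (10! * 10!)
= 184756

184756


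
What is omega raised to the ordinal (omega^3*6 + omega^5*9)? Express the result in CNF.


omega^(omega^3*6 + omega^5*9):
In ordinal addition a term is absorbed by a following term of strictly larger exponent: 3 < 5, so omega^3*6 + omega^5*9 = omega^5*9.
omega raised to a CNF ordinal is a single CNF term: Result = omega^(omega^5*9)

omega^(omega^5*9)


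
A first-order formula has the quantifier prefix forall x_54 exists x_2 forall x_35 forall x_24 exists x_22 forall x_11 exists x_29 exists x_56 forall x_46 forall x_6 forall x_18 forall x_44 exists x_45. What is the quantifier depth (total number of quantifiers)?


Quantifier prefix has 13 quantifier symbols.
Quantifier depth = 13

13


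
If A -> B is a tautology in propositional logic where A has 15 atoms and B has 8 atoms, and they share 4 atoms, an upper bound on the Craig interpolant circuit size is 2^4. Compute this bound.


Shared atoms = 4
Craig interpolant size bound = 2^4
= 16

16


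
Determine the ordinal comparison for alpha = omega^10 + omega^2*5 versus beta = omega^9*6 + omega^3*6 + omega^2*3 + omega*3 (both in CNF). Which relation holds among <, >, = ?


Compare term by term from highest exponent:
alpha = omega^10 + omega^2*5
beta = omega^9*6 + omega^3*6 + omega^2*3 + omega*3
Term 1: alpha has omega^10*1, beta has omega^9*6
Term 2: alpha has omega^2*5, beta has omega^3*6
Term 3: alpha has omega^0*0, beta has omega^2*3
Term 4: alpha has omega^0*0, beta has omega^1*3
Result: alpha > beta

alpha > beta


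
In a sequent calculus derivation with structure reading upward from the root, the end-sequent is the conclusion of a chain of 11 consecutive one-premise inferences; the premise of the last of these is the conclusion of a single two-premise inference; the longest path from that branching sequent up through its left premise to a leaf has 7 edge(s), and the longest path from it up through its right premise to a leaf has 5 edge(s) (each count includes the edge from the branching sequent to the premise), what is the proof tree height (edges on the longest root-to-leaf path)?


Longest path through the left premise: 7 edges (measured from the branching sequent)
Longest path through the right premise: 5 edges
Height of the subtree rooted at the branching sequent: max(7, 5) = 7
The branching sequent sits 11 edges above the root (the chain of one-premise inferences), so height = 7 + 11 = 18

18


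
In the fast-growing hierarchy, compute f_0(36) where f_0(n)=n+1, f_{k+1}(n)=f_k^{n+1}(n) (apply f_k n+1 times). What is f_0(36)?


f_0(36) = 36 + 1 = 37

37


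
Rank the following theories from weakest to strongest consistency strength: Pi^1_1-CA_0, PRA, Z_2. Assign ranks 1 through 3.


Ordering by consistency strength:
1. PRA
2. Pi^1_1-CA_0
3. Z_2


Pi^1_1-CA_0=2, PRA=1, Z_2=3


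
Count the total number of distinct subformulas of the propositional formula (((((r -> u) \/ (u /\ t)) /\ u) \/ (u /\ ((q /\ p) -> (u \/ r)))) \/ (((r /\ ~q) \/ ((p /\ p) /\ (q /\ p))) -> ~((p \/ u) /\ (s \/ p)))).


Formula: (((((r -> u) \/ (u /\ t)) /\ u) \/ (u /\ ((q /\ p) -> (u \/ r)))) \/ (((r /\ ~q) \/ ((p /\ p) /\ (q /\ p))) -> ~((p \/ u) /\ (s \/ p))))
Subformulas found:
  1. r
  2. q
  3. u
  4. s
  5. t
  6. p
  7. ~q
  8. (q /\ p)
  9. (u /\ t)
  10. (s \/ p)
  11. (p /\ p)
  12. (r -> u)
  13. (p \/ u)
  14. (u \/ r)
  15. (r /\ ~q)
  16. ((q /\ p) -> (u \/ r))
  17. ((r -> u) \/ (u /\ t))
  18. ((p \/ u) /\ (s \/ p))
  19. ((p /\ p) /\ (q /\ p))
  20. ~((p \/ u) /\ (s \/ p))
  21. (u /\ ((q /\ p) -> (u \/ r)))
  22. (((r -> u) \/ (u /\ t)) /\ u)
  23. ((r /\ ~q) \/ ((p /\ p) /\ (q /\ p)))
  24. ((((r -> u) \/ (u /\ t)) /\ u) \/ (u /\ ((q /\ p) -> (u \/ r))))
  25. (((r /\ ~q) \/ ((p /\ p) /\ (q /\ p))) -> ~((p \/ u) /\ (s \/ p)))
  26. (((((r -> u) \/ (u /\ t)) /\ u) \/ (u /\ ((q /\ p) -> (u \/ r)))) \/ (((r /\ ~q) \/ ((p /\ p) /\ (q /\ p))) -> ~((p \/ u) /\ (s \/ p))))
Total distinct subformulas = 26

26


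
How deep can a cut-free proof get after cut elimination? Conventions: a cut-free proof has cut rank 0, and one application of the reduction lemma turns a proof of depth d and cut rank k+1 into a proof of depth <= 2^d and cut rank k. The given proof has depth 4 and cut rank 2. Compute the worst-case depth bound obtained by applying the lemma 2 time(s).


Each rank reduction sends depth d to at most 2^d; cut rank r needs r reductions.
2_0(4) = 4
2_1(4) = 2^4 = 16
2_2(4) = 2^16 = 65536
Cut-free depth bound = 65536

65536


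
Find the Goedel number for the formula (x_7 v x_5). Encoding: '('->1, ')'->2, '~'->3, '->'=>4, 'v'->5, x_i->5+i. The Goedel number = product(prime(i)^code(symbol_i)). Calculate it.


Formula: (x_7 v x_5)
Symbol codes: [1, 12, 5, 10, 2]
Primes: [2, 3, 5, 7, 11]
p_1^1 = 2^1 = 2
p_2^12 = 3^12 = 531441
p_3^5 = 5^5 = 3125
p_4^10 = 7^10 = 282475249
p_5^2 = 11^2 = 121
Product = 113527439907880556250

113527439907880556250


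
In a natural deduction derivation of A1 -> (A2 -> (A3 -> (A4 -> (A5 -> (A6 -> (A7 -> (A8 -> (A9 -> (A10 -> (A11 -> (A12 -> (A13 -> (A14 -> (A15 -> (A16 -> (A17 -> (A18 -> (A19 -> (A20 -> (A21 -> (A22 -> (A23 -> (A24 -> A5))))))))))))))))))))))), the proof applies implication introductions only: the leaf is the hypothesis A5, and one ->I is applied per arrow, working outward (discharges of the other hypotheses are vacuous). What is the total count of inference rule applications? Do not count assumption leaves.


The formula has 24 arrows (->); its innermost consequent A5 is one of the antecedents,
so the proof starts from the hypothesis leaf A5 (not a rule application) and closes one arrow per ->I.
Building A1 -> (A2 -> (A3 -> (A4 -> (A5 -> (A6 -> (A7 -> (A8 -> (A9 -> (A10 -> (A11 -> (A12 -> (A13 -> (A14 -> (A15 -> (A16 -> (A17 -> (A18 -> (A19 -> (A20 -> (A21 -> (A22 -> (A23 -> (A24 -> A5))))))))))))))))))))))) therefore takes 24 nested implication introductions.
Total inference nodes = 24

24


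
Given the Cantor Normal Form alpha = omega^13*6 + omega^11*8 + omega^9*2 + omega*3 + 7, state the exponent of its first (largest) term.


CNF: omega^13*6 + omega^11*8 + omega^9*2 + omega*3 + 7
The leading term is omega^13*6, which has exponent 13.

13


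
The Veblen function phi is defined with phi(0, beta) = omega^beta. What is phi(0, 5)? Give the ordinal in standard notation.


phi(0, 5):
phi(0, beta) = omega^beta by definition.
phi(0, 5) = omega^5

omega^5


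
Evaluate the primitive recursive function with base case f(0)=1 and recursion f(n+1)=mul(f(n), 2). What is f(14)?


f(0) = 1
f(1) = mul(f(0), 2) = mul(1, 2) = 2
f(2) = mul(f(1), 2) = mul(2, 2) = 4
f(3) = mul(f(2), 2) = mul(4, 2) = 8
f(4) = mul(f(3), 2) = mul(8, 2) = 16
f(5) = mul(f(4), 2) = mul(16, 2) = 32
f(6) = mul(f(5), 2) = mul(32, 2) = 64
f(7) = mul(f(6), 2) = mul(64, 2) = 128
f(8) = mul(f(7), 2) = mul(128, 2) = 256
f(9) = mul(f(8), 2) = mul(256, 2) = 512
f(10) = mul(f(9), 2) = mul(512, 2) = 1024
f(11) = mul(f(10), 2) = mul(1024, 2) = 2048
f(12) = mul(f(11), 2) = mul(2048, 2) = 4096
f(13) = mul(f(12), 2) = mul(4096, 2) = 8192
f(14) = mul(f(13), 2) = mul(8192, 2) = 16384


16384


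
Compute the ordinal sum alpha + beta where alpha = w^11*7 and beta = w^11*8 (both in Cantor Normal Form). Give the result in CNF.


Ordinal addition w^11*7 + w^11*8:
Both terms have the same exponent 11.
w^e*c + w^e*d = w^e*(c+d).
Result = w^11*(7+8) = w^11*15

w^11*15


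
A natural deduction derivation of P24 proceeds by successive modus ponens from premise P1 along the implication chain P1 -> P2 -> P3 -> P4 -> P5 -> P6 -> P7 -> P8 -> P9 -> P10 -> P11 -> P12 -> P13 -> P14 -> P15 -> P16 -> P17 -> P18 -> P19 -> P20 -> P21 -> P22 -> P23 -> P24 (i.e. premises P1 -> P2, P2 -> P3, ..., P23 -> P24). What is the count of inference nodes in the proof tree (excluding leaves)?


We have a chain: P1 -> P2 -> P3 -> P4 -> P5 -> P6 -> P7 -> P8 -> P9 -> P10 -> P11 -> P12 -> P13 -> P14 -> P15 -> P16 -> P17 -> P18 -> P19 -> P20 -> P21 -> P22 -> P23 -> P24.
Each modus ponens application produces the next variable.
The chain has 24 propositions, so 24-1 = 23 modus ponens steps.
Total inference nodes = 23

23


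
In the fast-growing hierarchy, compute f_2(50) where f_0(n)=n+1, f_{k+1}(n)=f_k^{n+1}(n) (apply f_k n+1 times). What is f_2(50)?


f_2(50) = f_1^51(50)
f_1(m) = 2m + 1.
Iterating: f_1^k(n) = 2^k*(n+1) - 1.
f_2(50) = 2^51*(50+1) - 1 = 2251799813685248*51 - 1 = 114841790497947647

114841790497947647


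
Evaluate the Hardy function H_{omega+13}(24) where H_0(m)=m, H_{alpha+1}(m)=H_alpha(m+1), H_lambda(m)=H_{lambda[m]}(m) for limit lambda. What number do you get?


H_{omega+13}(24):
Unwind the 13 successor steps: H_{omega+13}(24) = H_omega(24+13) = H_omega(37).
H_omega(m) = H_m(m) = m + m = 2m.
Result = 2 * 37 = 74

74


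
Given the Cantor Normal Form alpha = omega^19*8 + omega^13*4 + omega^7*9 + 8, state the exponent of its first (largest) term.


CNF: omega^19*8 + omega^13*4 + omega^7*9 + 8
The leading term is omega^19*8, which has exponent 19.

19


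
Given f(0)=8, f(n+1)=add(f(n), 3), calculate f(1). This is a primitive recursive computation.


f(0) = 8
f(1) = add(f(0), 3) = add(8, 3) = 11


11


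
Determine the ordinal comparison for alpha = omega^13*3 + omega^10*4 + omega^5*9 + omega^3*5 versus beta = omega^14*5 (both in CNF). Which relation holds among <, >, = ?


Compare term by term from highest exponent:
alpha = omega^13*3 + omega^10*4 + omega^5*9 + omega^3*5
beta = omega^14*5
Term 1: alpha has omega^13*3, beta has omega^14*5
Term 2: alpha has omega^10*4, beta has omega^0*0
Term 3: alpha has omega^5*9, beta has omega^0*0
Term 4: alpha has omega^3*5, beta has omega^0*0
Result: alpha < beta

alpha < beta


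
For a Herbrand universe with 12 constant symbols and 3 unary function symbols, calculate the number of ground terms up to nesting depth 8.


Herbrand terms by depth:
Depth 0: 12 constants
Depth 1: 36 new terms (running total: 48)
Depth 2: 108 new terms (running total: 156)
Depth 3: 324 new terms (running total: 480)
Depth 4: 972 new terms (running total: 1452)
Depth 5: 2916 new terms (running total: 4368)
Depth 6: 8748 new terms (running total: 13116)
Depth 7: 26244 new terms (running total: 39360)
Depth 8: 78732 new terms (running total: 118092)
Total distinct ground terms = 118092

118092


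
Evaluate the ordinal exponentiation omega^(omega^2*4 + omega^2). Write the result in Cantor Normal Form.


omega^(omega^2*4 + omega^2):
Both terms of the exponent have the same exponent 2, so they merge: omega^2*4 + omega^2 = omega^2*(4+1) = omega^2*5.
omega raised to a CNF ordinal is a single CNF term: Result = omega^(omega^2*5)

omega^(omega^2*5)


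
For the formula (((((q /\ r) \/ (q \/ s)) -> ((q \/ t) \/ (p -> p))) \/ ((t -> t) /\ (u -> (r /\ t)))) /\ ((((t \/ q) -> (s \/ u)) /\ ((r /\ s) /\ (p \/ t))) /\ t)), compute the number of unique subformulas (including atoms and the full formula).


Formula: (((((q /\ r) \/ (q \/ s)) -> ((q \/ t) \/ (p -> p))) \/ ((t -> t) /\ (u -> (r /\ t)))) /\ ((((t \/ q) -> (s \/ u)) /\ ((r /\ s) /\ (p \/ t))) /\ t))
Subformulas found:
  1. r
  2. q
  3. u
  4. s
  5. t
  6. p
  7. (t -> t)
  8. (q /\ r)
  9. (q \/ t)
  10. (s \/ u)
  11. (p \/ t)
  12. (r /\ s)
  13. (p -> p)
  14. (q \/ s)
  15. (r /\ t)
  16. (t \/ q)
  17. (u -> (r /\ t))
  18. ((t \/ q) -> (s \/ u))
  19. ((q \/ t) \/ (p -> p))
  20. ((r /\ s) /\ (p \/ t))
  21. ((q /\ r) \/ (q \/ s))
  22. ((t -> t) /\ (u -> (r /\ t)))
  23. (((t \/ q) -> (s \/ u)) /\ ((r /\ s) /\ (p \/ t)))
  24. (((q /\ r) \/ (q \/ s)) -> ((q \/ t) \/ (p -> p)))
  25. ((((t \/ q) -> (s \/ u)) /\ ((r /\ s) /\ (p \/ t))) /\ t)
  26. ((((q /\ r) \/ (q \/ s)) -> ((q \/ t) \/ (p -> p))) \/ ((t -> t) /\ (u -> (r /\ t))))
  27. (((((q /\ r) \/ (q \/ s)) -> ((q \/ t) \/ (p -> p))) \/ ((t -> t) /\ (u -> (r /\ t)))) /\ ((((t \/ q) -> (s \/ u)) /\ ((r /\ s) /\ (p \/ t))) /\ t))
Total distinct subformulas = 27

27


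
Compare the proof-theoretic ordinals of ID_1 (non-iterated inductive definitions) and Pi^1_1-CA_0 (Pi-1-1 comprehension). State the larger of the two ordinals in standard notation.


Proof-theoretic ordinal of ID_1 (non-iterated inductive definitions): psi_0(epsilon_{Omega+1})
Proof-theoretic ordinal of Pi^1_1-CA_0 (Pi-1-1 comprehension): psi_0(Omega_omega)
Comparing: psi_0(epsilon_{Omega+1}) < psi_0(Omega_omega).
The larger ordinal is psi_0(Omega_omega) (from Pi^1_1-CA_0 (Pi-1-1 comprehension)).

psi_0(Omega_omega)


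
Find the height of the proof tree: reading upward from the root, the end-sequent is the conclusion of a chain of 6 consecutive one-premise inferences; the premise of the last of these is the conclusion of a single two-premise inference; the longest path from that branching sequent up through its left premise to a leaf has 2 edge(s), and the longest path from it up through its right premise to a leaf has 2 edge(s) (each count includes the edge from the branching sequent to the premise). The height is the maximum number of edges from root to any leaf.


Longest path through the left premise: 2 edges (measured from the branching sequent)
Longest path through the right premise: 2 edges
Height of the subtree rooted at the branching sequent: max(2, 2) = 2
The branching sequent sits 6 edges above the root (the chain of one-premise inferences), so height = 2 + 6 = 8

8


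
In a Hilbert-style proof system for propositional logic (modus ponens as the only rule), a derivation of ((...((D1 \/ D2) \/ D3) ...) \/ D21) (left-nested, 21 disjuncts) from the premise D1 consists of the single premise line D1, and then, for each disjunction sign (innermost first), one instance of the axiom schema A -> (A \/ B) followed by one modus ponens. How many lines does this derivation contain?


Building the left-nested 21-ary disjunction from D1:
- 1 premise line (D1)
- 21 disjuncts means 20 disjunction signs; each needs 1 axiom instance + 1 MP = 2 lines: 2 * 20 = 40
Total = 1 + 40 = 41 lines.

41


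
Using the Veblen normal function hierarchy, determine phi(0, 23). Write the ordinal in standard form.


phi(0, 23):
phi(0, beta) = omega^beta by definition.
phi(0, 23) = omega^23

omega^23


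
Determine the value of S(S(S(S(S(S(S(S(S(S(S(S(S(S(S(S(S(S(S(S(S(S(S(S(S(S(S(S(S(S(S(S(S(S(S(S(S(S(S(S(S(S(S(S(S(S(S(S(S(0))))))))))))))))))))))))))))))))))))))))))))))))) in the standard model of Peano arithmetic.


Counting successors applied to 0:
49 applications of S to 0 = 49

49


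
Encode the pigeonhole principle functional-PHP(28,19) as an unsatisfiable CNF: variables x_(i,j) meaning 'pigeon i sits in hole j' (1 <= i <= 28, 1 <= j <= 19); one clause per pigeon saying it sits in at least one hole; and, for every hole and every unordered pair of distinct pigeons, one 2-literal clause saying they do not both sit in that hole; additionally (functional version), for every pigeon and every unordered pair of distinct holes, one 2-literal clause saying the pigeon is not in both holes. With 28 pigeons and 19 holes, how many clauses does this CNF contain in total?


functional-PHP(28,19): 28 pigeons, 19 holes, 28*19 = 532 variables.
- pigeon clauses: one per pigeon -> 28 clauses
- hole clauses: 19 holes * C(28,2) = 19 * 378 -> 7182 clauses
- functional clauses: 28 pigeons * C(19,2) = 28 * 171 -> 4788 clauses
Total clauses = 28 + 7182 + 4788 = 11998

11998


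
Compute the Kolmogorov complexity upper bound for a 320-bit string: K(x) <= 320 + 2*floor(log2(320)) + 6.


floor(log2(320)) = 8
2 * 8 = 16
K(x) <= 320 + 16 + 6 = 342

342


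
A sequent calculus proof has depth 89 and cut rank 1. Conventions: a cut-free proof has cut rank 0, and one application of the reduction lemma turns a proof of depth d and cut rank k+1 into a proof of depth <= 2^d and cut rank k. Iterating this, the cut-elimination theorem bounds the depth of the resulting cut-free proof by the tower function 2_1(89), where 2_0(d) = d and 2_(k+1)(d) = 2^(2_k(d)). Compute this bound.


Each rank reduction sends depth d to at most 2^d; cut rank r needs r reductions.
2_0(89) = 89
2_1(89) = 2^89 = 618970019642690137449562112
Cut-free depth bound = 618970019642690137449562112

618970019642690137449562112


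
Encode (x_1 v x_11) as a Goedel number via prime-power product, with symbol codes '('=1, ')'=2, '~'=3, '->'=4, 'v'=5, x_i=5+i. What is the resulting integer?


Formula: (x_1 v x_11)
Symbol codes: [1, 6, 5, 16, 2]
Primes: [2, 3, 5, 7, 11]
p_1^1 = 2^1 = 2
p_2^6 = 3^6 = 729
p_3^5 = 5^5 = 3125
p_4^16 = 7^16 = 33232930569601
p_5^2 = 11^2 = 121
Product = 18321522328837091306250

18321522328837091306250


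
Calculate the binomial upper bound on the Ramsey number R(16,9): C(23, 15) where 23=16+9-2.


R(16,9) <= C(16+9-2, 16-1) = C(23, 15)
C(23, 15) = 23! / (15! * 8!)
= 490314

490314


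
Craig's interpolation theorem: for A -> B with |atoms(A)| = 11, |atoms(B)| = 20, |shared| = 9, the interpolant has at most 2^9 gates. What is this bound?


Shared atoms = 9
Craig interpolant size bound = 2^9
= 512

512


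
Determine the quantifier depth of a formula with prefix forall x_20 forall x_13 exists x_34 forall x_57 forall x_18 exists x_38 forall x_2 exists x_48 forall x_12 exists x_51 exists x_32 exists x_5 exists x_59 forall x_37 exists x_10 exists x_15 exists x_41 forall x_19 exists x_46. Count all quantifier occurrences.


Quantifier prefix has 19 quantifier symbols.
Quantifier depth = 19

19


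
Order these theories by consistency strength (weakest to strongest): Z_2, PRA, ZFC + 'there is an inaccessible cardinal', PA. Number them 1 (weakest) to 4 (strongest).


Ordering by consistency strength:
1. PRA
2. PA
3. Z_2
4. ZFC + 'there is an inaccessible cardinal'


Z_2=3, PRA=1, ZFC + 'there is an inaccessible cardinal'=4, PA=2


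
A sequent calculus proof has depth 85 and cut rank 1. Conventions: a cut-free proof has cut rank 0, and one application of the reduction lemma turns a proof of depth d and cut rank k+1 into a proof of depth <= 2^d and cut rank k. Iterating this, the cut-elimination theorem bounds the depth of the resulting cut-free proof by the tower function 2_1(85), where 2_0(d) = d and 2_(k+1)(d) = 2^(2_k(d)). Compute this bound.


Each rank reduction sends depth d to at most 2^d; cut rank r needs r reductions.
2_0(85) = 85
2_1(85) = 2^85 = 38685626227668133590597632
Cut-free depth bound = 38685626227668133590597632

38685626227668133590597632


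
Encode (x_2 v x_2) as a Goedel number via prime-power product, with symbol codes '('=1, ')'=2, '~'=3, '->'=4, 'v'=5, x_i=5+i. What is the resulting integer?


Formula: (x_2 v x_2)
Symbol codes: [1, 7, 5, 7, 2]
Primes: [2, 3, 5, 7, 11]
p_1^1 = 2^1 = 2
p_2^7 = 3^7 = 2187
p_3^5 = 5^5 = 3125
p_4^7 = 7^7 = 823543
p_5^2 = 11^2 = 121
Product = 1362073209131250

1362073209131250


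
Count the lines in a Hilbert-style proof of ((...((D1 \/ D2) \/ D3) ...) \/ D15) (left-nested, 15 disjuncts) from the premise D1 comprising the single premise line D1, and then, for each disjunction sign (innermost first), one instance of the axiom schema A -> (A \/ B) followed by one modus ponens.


Building the left-nested 15-ary disjunction from D1:
- 1 premise line (D1)
- 15 disjuncts means 14 disjunction signs; each needs 1 axiom instance + 1 MP = 2 lines: 2 * 14 = 28
Total = 1 + 28 = 29 lines.

29


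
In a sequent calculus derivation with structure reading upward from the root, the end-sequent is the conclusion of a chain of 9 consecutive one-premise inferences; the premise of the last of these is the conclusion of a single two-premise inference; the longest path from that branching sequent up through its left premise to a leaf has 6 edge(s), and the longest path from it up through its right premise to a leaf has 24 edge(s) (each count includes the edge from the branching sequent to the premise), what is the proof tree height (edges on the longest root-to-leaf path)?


Longest path through the left premise: 6 edges (measured from the branching sequent)
Longest path through the right premise: 24 edges
Height of the subtree rooted at the branching sequent: max(6, 24) = 24
The branching sequent sits 9 edges above the root (the chain of one-premise inferences), so height = 24 + 9 = 33

33


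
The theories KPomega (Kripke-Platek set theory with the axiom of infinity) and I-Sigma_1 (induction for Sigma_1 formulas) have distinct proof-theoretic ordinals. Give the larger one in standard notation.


Proof-theoretic ordinal of KPomega (Kripke-Platek set theory with the axiom of infinity): psi_0(epsilon_{Omega+1})
Proof-theoretic ordinal of I-Sigma_1 (induction for Sigma_1 formulas): omega^omega
Comparing: omega^omega < psi_0(epsilon_{Omega+1}).
The larger ordinal is psi_0(epsilon_{Omega+1}) (from KPomega (Kripke-Platek set theory with the axiom of infinity)).

psi_0(epsilon_{Omega+1})


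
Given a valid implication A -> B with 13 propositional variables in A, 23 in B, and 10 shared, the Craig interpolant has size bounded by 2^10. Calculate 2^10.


Shared atoms = 10
Craig interpolant size bound = 2^10
= 1024

1024


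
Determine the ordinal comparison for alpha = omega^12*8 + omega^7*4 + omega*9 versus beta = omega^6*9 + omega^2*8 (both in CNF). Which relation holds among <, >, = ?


Compare term by term from highest exponent:
alpha = omega^12*8 + omega^7*4 + omega*9
beta = omega^6*9 + omega^2*8
Term 1: alpha has omega^12*8, beta has omega^6*9
Term 2: alpha has omega^7*4, beta has omega^2*8
Term 3: alpha has omega^1*9, beta has omega^0*0
Result: alpha > beta

alpha > beta


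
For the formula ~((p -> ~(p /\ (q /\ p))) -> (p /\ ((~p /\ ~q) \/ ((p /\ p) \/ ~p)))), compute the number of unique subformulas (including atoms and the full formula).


Formula: ~((p -> ~(p /\ (q /\ p))) -> (p /\ ((~p /\ ~q) \/ ((p /\ p) \/ ~p))))
Subformulas found:
  1. q
  2. p
  3. ~p
  4. ~q
  5. (q /\ p)
  6. (p /\ p)
  7. (~p /\ ~q)
  8. (p /\ (q /\ p))
  9. ((p /\ p) \/ ~p)
  10. ~(p /\ (q /\ p))
  11. (p -> ~(p /\ (q /\ p)))
  12. ((~p /\ ~q) \/ ((p /\ p) \/ ~p))
  13. (p /\ ((~p /\ ~q) \/ ((p /\ p) \/ ~p)))
  14. ((p -> ~(p /\ (q /\ p))) -> (p /\ ((~p /\ ~q) \/ ((p /\ p) \/ ~p))))
  15. ~((p -> ~(p /\ (q /\ p))) -> (p /\ ((~p /\ ~q) \/ ((p /\ p) \/ ~p))))
Total distinct subformulas = 15

15


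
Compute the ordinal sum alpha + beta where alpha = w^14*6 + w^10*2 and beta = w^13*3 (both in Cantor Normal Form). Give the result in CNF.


Ordinal addition (w^14*6 + w^10*2) + w^13*3:
alpha's leading term has exponent 14 > beta's exponent 13, so it survives.
alpha's tail term has exponent 10 < beta's exponent 13, so it is absorbed by beta.
In ordinal addition, any term followed by a strictly larger-exponent term is absorbed.
Result = w^14*6 + w^13*3

w^14*6 + w^13*3


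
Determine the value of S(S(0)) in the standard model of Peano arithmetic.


Counting successors applied to 0:
2 applications of S to 0 = 2

2


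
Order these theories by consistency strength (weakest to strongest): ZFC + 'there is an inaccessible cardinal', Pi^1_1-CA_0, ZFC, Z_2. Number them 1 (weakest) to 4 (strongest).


Ordering by consistency strength:
1. Pi^1_1-CA_0
2. Z_2
3. ZFC
4. ZFC + 'there is an inaccessible cardinal'


ZFC + 'there is an inaccessible cardinal'=4, Pi^1_1-CA_0=1, ZFC=3, Z_2=2


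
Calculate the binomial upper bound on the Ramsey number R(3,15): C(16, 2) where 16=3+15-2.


R(3,15) <= C(3+15-2, 3-1) = C(16, 2)
C(16, 2) = 16! / (2! * 14!)
= 120

120


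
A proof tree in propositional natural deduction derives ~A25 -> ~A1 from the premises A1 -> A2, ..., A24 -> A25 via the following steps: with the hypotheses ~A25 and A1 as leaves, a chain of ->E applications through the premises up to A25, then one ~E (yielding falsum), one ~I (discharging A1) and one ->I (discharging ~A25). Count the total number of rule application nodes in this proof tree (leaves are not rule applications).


From hypothesis A1, 24 ->E steps along the 24 premises yield A25.
~E with hypothesis ~A25 gives falsum (1 node); ~I discharging A1 gives ~A1 (1 node); ->I discharging ~A25 gives the goal (1 node).
Total = 24 + 3 = 27 inference nodes.

27


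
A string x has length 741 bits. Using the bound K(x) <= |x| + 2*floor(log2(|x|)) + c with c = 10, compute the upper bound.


floor(log2(741)) = 9
2 * 9 = 18
K(x) <= 741 + 18 + 10 = 769

769


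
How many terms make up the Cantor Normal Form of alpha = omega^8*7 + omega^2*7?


CNF: omega^8*7 + omega^2*7
Count the summands separated by '+':
  term 1: omega^8*7
  term 2: omega^2*7
Total terms = 2

2


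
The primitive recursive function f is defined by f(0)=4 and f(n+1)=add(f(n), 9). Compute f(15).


f(0) = 4
f(1) = add(f(0), 9) = add(4, 9) = 13
f(2) = add(f(1), 9) = add(13, 9) = 22
f(3) = add(f(2), 9) = add(22, 9) = 31
f(4) = add(f(3), 9) = add(31, 9) = 40
f(5) = add(f(4), 9) = add(40, 9) = 49
f(6) = add(f(5), 9) = add(49, 9) = 58
f(7) = add(f(6), 9) = add(58, 9) = 67
f(8) = add(f(7), 9) = add(67, 9) = 76
f(9) = add(f(8), 9) = add(76, 9) = 85
f(10) = add(f(9), 9) = add(85, 9) = 94
f(11) = add(f(10), 9) = add(94, 9) = 103
f(12) = add(f(11), 9) = add(103, 9) = 112
f(13) = add(f(12), 9) = add(112, 9) = 121
f(14) = add(f(13), 9) = add(121, 9) = 130
f(15) = add(f(14), 9) = add(130, 9) = 139


139


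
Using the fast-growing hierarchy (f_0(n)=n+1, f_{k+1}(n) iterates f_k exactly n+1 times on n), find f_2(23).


f_2(23) = f_1^24(23)
f_1(m) = 2m + 1.
Iterating: f_1^k(n) = 2^k*(n+1) - 1.
f_2(23) = 2^24*(23+1) - 1 = 16777216*24 - 1 = 402653183

402653183


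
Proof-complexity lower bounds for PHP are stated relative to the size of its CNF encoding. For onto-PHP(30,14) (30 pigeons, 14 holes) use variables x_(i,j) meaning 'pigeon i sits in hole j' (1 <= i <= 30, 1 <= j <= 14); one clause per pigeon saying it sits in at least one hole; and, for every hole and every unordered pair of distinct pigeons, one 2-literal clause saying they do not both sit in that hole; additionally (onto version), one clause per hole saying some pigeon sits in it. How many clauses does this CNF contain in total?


onto-PHP(30,14): 30 pigeons, 14 holes, 30*14 = 420 variables.
- pigeon clauses: one per pigeon -> 30 clauses
- hole clauses: 14 holes * C(30,2) = 14 * 435 -> 6090 clauses
- onto clauses: one per hole -> 14 clauses
Total clauses = 30 + 6090 + 14 = 6134

6134


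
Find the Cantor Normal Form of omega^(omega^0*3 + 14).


omega^(omega^0*3 + 14):
omega^0 = 1, so the exponent is 3 + 14 = 17 (finite ordinal addition).
Result = omega^17, already a single CNF term.

omega^17


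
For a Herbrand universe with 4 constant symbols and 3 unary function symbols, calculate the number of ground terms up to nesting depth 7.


Herbrand terms by depth:
Depth 0: 4 constants
Depth 1: 12 new terms (running total: 16)
Depth 2: 36 new terms (running total: 52)
Depth 3: 108 new terms (running total: 160)
Depth 4: 324 new terms (running total: 484)
Depth 5: 972 new terms (running total: 1456)
Depth 6: 2916 new terms (running total: 4372)
Depth 7: 8748 new terms (running total: 13120)
Total distinct ground terms = 13120

13120


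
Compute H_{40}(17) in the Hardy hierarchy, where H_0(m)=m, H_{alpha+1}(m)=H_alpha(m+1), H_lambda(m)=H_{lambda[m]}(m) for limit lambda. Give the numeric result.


H_40(17):
For finite ordinals k, H_k(n) = n + k (each successor step adds 1).
H_40(17) = 17 + 40 = 57

57


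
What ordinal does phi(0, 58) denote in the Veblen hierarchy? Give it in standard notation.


phi(0, 58):
phi(0, beta) = omega^beta by definition.
phi(0, 58) = omega^58

omega^58


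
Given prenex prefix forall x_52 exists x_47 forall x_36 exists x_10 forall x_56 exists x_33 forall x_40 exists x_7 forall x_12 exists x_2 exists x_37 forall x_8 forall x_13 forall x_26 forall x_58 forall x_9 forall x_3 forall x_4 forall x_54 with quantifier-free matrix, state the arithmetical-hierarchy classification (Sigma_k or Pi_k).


Leading quantifier is forall, so the class is Pi.
Number of quantifier blocks = alternations + 1 = 10 + 1 = 11.
Classification: Pi_11

Pi_11


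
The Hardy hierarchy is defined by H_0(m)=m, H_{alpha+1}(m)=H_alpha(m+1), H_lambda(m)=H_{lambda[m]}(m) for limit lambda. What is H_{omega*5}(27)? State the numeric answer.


H_{omega*5}(27):
For the Hardy hierarchy, H_{omega*k}(n) = 2^k * n.
2^5 = 32.
32 * 27 = 864

864


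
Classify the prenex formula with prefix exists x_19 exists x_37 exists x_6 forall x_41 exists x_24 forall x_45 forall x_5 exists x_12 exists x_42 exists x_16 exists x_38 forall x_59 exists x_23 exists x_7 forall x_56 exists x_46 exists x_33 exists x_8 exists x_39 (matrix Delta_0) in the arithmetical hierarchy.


Leading quantifier is exists, so the class is Sigma.
Number of quantifier blocks = alternations + 1 = 8 + 1 = 9.
Classification: Sigma_9

Sigma_9


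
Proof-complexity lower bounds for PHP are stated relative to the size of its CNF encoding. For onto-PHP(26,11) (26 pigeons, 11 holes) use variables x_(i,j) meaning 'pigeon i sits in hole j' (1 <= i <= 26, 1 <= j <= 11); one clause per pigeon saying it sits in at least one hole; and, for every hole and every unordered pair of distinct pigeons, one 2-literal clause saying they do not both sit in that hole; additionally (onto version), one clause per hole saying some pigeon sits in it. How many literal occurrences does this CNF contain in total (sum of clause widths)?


onto-PHP(26,11): 26 pigeons, 11 holes, 26*11 = 286 variables.
- pigeon clauses: one per pigeon -> 26 clauses of width 11 -> 286 literals
- hole clauses: 11 holes * C(26,2) = 11 * 325 -> 3575 clauses of width 2 -> 7150 literals
- onto clauses: one per hole -> 11 clauses of width 26 -> 286 literals
Total literal occurrences = 286 + 7150 + 286 = 7722

7722


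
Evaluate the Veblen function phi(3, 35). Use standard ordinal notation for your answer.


phi(3, 35):
phi(3, beta) = eta_beta (the beta-th eta number, fixed point of zeta).
phi(3, 35) = eta_35

eta_35


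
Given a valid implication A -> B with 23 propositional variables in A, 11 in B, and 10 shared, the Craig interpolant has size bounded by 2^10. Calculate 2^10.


Shared atoms = 10
Craig interpolant size bound = 2^10
= 1024

1024


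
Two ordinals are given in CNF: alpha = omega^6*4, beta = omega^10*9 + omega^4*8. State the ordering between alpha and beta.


Compare term by term from highest exponent:
alpha = omega^6*4
beta = omega^10*9 + omega^4*8
Term 1: alpha has omega^6*4, beta has omega^10*9
Term 2: alpha has omega^0*0, beta has omega^4*8
Result: alpha < beta

alpha < beta


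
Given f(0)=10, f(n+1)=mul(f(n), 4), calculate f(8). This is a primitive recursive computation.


f(0) = 10
f(1) = mul(f(0), 4) = mul(10, 4) = 40
f(2) = mul(f(1), 4) = mul(40, 4) = 160
f(3) = mul(f(2), 4) = mul(160, 4) = 640
f(4) = mul(f(3), 4) = mul(640, 4) = 2560
f(5) = mul(f(4), 4) = mul(2560, 4) = 10240
f(6) = mul(f(5), 4) = mul(10240, 4) = 40960
f(7) = mul(f(6), 4) = mul(40960, 4) = 163840
f(8) = mul(f(7), 4) = mul(163840, 4) = 655360


655360


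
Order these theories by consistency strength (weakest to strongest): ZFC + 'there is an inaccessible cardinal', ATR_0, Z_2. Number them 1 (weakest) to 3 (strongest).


Ordering by consistency strength:
1. ATR_0
2. Z_2
3. ZFC + 'there is an inaccessible cardinal'


ZFC + 'there is an inaccessible cardinal'=3, ATR_0=1, Z_2=2


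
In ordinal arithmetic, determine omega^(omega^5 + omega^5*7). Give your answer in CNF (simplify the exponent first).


omega^(omega^5 + omega^5*7):
Both terms of the exponent have the same exponent 5, so they merge: omega^5 + omega^5*7 = omega^5*(1+7) = omega^5*8.
omega raised to a CNF ordinal is a single CNF term: Result = omega^(omega^5*8)

omega^(omega^5*8)


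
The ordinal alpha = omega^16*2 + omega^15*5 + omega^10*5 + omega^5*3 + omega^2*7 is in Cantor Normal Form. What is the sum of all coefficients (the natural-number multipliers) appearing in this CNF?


CNF: omega^16*2 + omega^15*5 + omega^10*5 + omega^5*3 + omega^2*7
Coefficients: 2 + 5 + 5 + 3 + 7 = 22

22


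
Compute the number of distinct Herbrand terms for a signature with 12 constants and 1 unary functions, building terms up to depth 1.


Herbrand terms by depth:
Depth 0: 12 constants
Depth 1: 12 new terms (running total: 24)
Total distinct ground terms = 24

24


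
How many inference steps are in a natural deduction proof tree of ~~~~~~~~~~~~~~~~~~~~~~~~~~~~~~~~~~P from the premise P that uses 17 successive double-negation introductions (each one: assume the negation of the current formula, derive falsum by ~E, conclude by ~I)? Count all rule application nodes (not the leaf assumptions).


Each double-negation introduction (from C infer ~~C) uses 2 inference nodes: one ~E (C and ~C give falsum) and one ~I (discharge ~C).
17 double negations = 17 * 2 = 34 inference nodes.

34


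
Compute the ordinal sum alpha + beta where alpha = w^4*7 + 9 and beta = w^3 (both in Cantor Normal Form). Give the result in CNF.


Ordinal addition (w^4*7 + 9) + w^3:
alpha's leading term has exponent 4 > beta's exponent 3, so it survives.
alpha's tail term has exponent 0 < beta's exponent 3, so it is absorbed by beta.
In ordinal addition, any term followed by a strictly larger-exponent term is absorbed.
Result = w^4*7 + w^3

w^4*7 + w^3


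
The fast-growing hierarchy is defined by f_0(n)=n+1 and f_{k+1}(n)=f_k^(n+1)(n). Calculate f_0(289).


f_0(289) = 289 + 1 = 290

290


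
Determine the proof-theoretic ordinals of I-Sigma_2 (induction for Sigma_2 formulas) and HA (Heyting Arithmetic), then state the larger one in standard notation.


Proof-theoretic ordinal of I-Sigma_2 (induction for Sigma_2 formulas): omega^(omega^omega)
Proof-theoretic ordinal of HA (Heyting Arithmetic): epsilon_0
Comparing: omega^(omega^omega) < epsilon_0.
The larger ordinal is epsilon_0 (from HA (Heyting Arithmetic)).

epsilon_0


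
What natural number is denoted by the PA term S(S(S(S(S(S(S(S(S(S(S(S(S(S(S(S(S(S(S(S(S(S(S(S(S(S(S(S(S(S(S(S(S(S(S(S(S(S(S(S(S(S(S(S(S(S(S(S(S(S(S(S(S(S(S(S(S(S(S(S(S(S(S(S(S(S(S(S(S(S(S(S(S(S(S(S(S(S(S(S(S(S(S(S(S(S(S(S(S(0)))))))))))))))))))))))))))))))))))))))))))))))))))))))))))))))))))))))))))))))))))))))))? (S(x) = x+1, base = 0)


Counting successors applied to 0:
89 applications of S to 0 = 89

89


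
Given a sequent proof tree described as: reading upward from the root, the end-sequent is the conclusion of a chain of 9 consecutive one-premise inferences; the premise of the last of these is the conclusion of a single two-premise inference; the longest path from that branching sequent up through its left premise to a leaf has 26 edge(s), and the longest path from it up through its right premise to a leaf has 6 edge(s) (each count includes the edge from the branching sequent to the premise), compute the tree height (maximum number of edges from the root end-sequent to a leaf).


Longest path through the left premise: 26 edges (measured from the branching sequent)
Longest path through the right premise: 6 edges
Height of the subtree rooted at the branching sequent: max(26, 6) = 26
The branching sequent sits 9 edges above the root (the chain of one-premise inferences), so height = 26 + 9 = 35

35


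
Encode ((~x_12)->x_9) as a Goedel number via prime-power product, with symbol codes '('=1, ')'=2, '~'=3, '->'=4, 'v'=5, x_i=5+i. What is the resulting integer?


Formula: ((~x_12)->x_9)
Symbol codes: [1, 1, 3, 17, 2, 4, 14, 2]
Primes: [2, 3, 5, 7, 11, 13, 17, 19]
p_1^1 = 2^1 = 2
p_2^1 = 3^1 = 3
p_3^3 = 5^3 = 125
p_4^17 = 7^17 = 232630513987207
p_5^2 = 11^2 = 121
p_6^4 = 13^4 = 28561
p_7^14 = 17^14 = 168377826559400929
p_8^2 = 19^2 = 361
Product = 36650408904531440549577366616500747109817250

36650408904531440549577366616500747109817250


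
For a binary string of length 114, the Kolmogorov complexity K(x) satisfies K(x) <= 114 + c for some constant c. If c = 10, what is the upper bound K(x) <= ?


K(x) <= |x| + c = 114 + 10 = 124

124


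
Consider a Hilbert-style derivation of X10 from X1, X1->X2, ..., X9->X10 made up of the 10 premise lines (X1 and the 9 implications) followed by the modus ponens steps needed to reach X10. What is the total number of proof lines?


We have 10 premise lines: X1 and 9 implications.
Each implication is detached once by MP, giving 9 MP lines.
10 premise lines + 9 MP lines = 19 total lines.

19


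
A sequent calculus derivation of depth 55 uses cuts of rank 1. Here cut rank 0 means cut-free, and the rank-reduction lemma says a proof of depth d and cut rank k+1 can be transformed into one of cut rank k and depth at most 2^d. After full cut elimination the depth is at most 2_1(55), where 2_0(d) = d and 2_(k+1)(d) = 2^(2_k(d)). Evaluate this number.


Each rank reduction sends depth d to at most 2^d; cut rank r needs r reductions.
2_0(55) = 55
2_1(55) = 2^55 = 36028797018963968
Cut-free depth bound = 36028797018963968

36028797018963968
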